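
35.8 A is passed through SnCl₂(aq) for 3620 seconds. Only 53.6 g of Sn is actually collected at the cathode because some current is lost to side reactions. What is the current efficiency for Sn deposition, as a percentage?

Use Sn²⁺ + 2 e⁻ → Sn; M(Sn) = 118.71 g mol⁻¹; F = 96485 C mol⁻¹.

Q = I·t = 35.80 × 3620.0 = 129600 C; n(e⁻) = 129600/96485 = 1.343 mol.
Theoretical n(Sn) = n(e⁻)/2 = 0.6716 mol, i.e. m_theo = 0.6716 × 118.71 = 79.72 g.
Efficiency = m_actual / m_theo = 53.6 / 79.72 = 67.2 %.

67.2 %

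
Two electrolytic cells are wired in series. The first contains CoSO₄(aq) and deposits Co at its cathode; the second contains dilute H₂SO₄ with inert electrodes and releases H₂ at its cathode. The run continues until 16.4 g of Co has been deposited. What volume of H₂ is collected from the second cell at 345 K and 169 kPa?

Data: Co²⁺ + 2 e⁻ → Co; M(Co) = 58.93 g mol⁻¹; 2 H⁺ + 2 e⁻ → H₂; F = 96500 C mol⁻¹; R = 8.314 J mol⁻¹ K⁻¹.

4.72 L

n(Co) = 16.4 / 58.93 = 0.2783 mol, so n(e⁻) = 2 × 0.2783 = 0.5566 mol.
The cells are in series, so the same 0.5566 mol of electrons passes through the second cell.
2 H⁺ + 2 e⁻ → H₂ — 2 mol e⁻ per mol H₂, so n(H₂) = 0.5566/2 = 0.2783 mol.
V = nRT/P = (0.2783 × 8.314 × 345) / (169 × 10³) = 0.00472 m³ = 4.72 L.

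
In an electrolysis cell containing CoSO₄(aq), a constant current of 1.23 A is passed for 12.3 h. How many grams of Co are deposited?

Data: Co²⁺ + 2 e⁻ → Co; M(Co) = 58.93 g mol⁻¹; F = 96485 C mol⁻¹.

16.6 g

Q = I·t = 1.230 A × 44280 s = 54460 C.
n(e⁻) = Q/F = 54460 / 96485 = 0.5645 mol.
Co²⁺ + 2 e⁻ → Co, so n(Co) = n(e⁻)/2 = 0.2822 mol.
m = n·M = 0.2822 × 58.93 = 16.6 g.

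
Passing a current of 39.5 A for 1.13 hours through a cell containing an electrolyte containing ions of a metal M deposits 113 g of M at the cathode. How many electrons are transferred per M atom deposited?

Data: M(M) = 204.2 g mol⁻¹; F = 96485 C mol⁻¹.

Q = I·t = 39.50 A × 4068.0 s = 160700 C, so n(e⁻) = 160700/96485 = 1.665 mol.
n(M) deposited = 113 / 204.2 = 0.5534 mol.
Electrons per atom = n(e⁻)/n(M) = 1.665 / 0.5534 = 3.01 ≈ 3, so the ion is M³⁺.

3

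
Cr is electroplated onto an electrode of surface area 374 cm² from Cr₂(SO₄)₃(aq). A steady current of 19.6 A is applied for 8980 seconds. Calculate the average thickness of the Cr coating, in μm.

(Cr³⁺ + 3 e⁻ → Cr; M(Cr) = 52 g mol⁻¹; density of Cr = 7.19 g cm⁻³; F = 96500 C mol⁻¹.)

118 μm

Q = I·t = 19.60 × 8980.0 = 176000 C; n(e⁻) = 1.824 mol.
n(Cr) = n(e⁻)/3 = 0.6080 mol, so m = 0.6080 × 52 = 31.61 g.
Volume = m/ρ = 31.61 / 7.19 = 4.397 cm³.
Thickness = V/A = 4.397 / 374 = 0.0118 cm = 118 μm.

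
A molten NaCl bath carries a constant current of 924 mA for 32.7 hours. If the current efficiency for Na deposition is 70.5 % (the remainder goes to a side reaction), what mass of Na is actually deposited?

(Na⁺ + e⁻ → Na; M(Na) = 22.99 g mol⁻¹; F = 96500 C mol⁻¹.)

18.3 g

Q = I·t = 0.9240 × 117720 = 108800 C.
n(e⁻) = 108800/96500 = 1.127 mol; theoretically n(Na) = 1.127/1 = 1.127 mol, m_theo = 25.91 g.
At 70.5 % efficiency, m_actual = 0.705 × 25.91 = 18.3 g.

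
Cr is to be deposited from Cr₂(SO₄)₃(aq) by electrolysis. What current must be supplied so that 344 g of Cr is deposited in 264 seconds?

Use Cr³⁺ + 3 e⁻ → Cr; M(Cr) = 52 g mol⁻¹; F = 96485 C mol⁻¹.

7250 A

n(Cr) = 344 / 52 = 6.615 mol.
n(e⁻) = 3 × 6.615 = 19.85 mol.
Q = n(e⁻)·F = 19.85 × 96485 = 1915000 C.
I = Q/t = 1915000 / 264.00 s = 7250 A.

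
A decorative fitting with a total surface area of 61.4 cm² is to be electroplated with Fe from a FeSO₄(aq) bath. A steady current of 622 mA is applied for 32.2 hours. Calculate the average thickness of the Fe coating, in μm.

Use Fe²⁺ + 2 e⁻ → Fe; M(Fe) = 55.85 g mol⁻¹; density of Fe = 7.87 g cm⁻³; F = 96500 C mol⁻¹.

Q = I·t = 0.6220 × 115920 = 72100 C; n(e⁻) = 0.7472 mol.
n(Fe) = n(e⁻)/2 = 0.3736 mol, so m = 0.3736 × 55.85 = 20.86 g.
Volume = m/ρ = 20.86 / 7.87 = 2.651 cm³.
Thickness = V/A = 2.651 / 61.4 = 0.0432 cm = 432 μm.

432 μm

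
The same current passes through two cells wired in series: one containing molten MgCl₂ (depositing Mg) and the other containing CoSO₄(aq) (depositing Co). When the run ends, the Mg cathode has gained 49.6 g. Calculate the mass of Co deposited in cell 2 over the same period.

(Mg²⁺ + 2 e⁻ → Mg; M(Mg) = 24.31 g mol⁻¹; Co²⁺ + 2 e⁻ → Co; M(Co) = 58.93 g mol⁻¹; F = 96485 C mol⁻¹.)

120 g

n(Mg) = 49.6 / 24.31 = 2.040 mol.
Since Mg²⁺ + 2 e⁻ → Mg, n(e⁻) passed = 2 × 2.040 = 4.081 mol.
Cells in series carry the same charge, so the same 4.081 mol of electrons passes through cell 2.
Co²⁺ + 2 e⁻ → Co, so n(Co) = 4.081 / 2 = 2.040 mol.
m(Co) = 2.040 × 58.93 = 120 g.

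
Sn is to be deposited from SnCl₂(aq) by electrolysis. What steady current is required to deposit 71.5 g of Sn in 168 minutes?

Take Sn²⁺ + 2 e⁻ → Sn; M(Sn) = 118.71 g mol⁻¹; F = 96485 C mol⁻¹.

11.5 A

n(Sn) = 71.5 / 118.71 = 0.6023 mol.
n(e⁻) = 2 × 0.6023 = 1.205 mol.
Q = n(e⁻)·F = 1.205 × 96485 = 116200 C.
I = Q/t = 116200 / 10080 s = 11.5 A.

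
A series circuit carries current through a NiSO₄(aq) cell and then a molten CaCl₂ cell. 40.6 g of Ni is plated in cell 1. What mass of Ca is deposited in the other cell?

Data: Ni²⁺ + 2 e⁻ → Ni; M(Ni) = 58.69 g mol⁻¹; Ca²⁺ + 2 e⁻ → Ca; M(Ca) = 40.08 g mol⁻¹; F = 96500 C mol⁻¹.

27.7 g

n(Ni) = 40.6 / 58.69 = 0.6918 mol.
Since Ni²⁺ + 2 e⁻ → Ni, n(e⁻) passed = 2 × 0.6918 = 1.384 mol.
Cells in series carry the same charge, so the same 1.384 mol of electrons passes through cell 2.
Ca²⁺ + 2 e⁻ → Ca, so n(Ca) = 1.384 / 2 = 0.6918 mol.
m(Ca) = 0.6918 × 40.08 = 27.7 g.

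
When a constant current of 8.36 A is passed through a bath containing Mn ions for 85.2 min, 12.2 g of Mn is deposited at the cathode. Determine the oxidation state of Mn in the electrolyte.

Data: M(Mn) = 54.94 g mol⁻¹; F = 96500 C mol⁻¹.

Q = I·t = 8.360 A × 5112.0 s = 42740 C, so n(e⁻) = 42740/96500 = 0.4429 mol.
n(Mn) deposited = 12.2 / 54.94 = 0.2221 mol.
Electrons per atom = n(e⁻)/n(Mn) = 0.4429 / 0.2221 = 1.99 ≈ 2, so the ion is Mn²⁺.

+2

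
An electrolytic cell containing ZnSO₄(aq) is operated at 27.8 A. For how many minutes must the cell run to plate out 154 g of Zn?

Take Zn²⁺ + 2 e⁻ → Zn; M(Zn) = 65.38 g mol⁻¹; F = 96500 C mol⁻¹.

273 min

n(Zn) = m/M = 154 / 65.38 = 2.355 mol.
Each Zn atom requires 2 electrons, so n(e⁻) = 2 × 2.355 = 4.711 mol.
Q = n(e⁻)·F = 4.711 × 96500 = 454600 C.
t = Q/I = 454600 / 27.80 A = 16350 s = 273 min.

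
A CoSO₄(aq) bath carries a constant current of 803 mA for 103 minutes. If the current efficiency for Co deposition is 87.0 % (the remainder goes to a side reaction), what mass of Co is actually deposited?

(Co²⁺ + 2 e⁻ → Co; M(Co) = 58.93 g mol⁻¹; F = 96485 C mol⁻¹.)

1.32 g

Q = I·t = 0.8030 × 6180.0 = 4963 C.
n(e⁻) = 4963/96485 = 0.05143 mol; theoretically n(Co) = 0.05143/2 = 0.02572 mol, m_theo = 1.515 g.
At 87.0 % efficiency, m_actual = 0.870 × 1.515 = 1.32 g.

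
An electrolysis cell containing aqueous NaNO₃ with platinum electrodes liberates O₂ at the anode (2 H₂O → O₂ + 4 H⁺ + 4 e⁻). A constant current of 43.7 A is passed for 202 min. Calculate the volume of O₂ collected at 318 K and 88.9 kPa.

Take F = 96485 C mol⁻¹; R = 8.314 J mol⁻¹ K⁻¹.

40.8 L

Q = I·t = 43.70 A × 12120 s = 529600 C.
n(e⁻) = Q/F = 529600 / 96485 = 5.489 mol.
4 electrons are transferred per O₂ molecule, so n(O₂) = 5.489 / 4 = 1.372 mol.
V = nRT/P = (1.372 × 8.314 × 318) / (88.9 × 10³ Pa) = 0.0408 m³ = 40.8 L.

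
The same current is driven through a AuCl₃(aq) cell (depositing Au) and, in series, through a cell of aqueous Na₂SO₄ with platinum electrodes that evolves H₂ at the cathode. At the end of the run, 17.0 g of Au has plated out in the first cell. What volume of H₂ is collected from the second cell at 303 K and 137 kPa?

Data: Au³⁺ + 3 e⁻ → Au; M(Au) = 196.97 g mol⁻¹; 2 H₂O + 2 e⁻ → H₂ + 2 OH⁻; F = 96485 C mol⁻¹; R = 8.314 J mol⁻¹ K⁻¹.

2.38 L

n(Au) = 17.0 / 196.97 = 0.08631 mol, so n(e⁻) = 3 × 0.08631 = 0.2589 mol.
The cells are in series, so the same 0.2589 mol of electrons passes through the second cell.
2 H₂O + 2 e⁻ → H₂ + 2 OH⁻ — 2 mol e⁻ per mol H₂, so n(H₂) = 0.2589/2 = 0.1295 mol.
V = nRT/P = (0.1295 × 8.314 × 303) / (137 × 10³) = 0.00238 m³ = 2.38 L.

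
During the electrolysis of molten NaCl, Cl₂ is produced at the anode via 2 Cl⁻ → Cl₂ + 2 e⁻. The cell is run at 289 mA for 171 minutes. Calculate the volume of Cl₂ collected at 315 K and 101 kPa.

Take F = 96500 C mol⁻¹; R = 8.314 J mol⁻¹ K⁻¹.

0.398 L

Q = I·t = 0.2890 A × 10260 s = 2965 C.
n(e⁻) = Q/F = 2965 / 96500 = 0.03073 mol.
2 electrons are transferred per Cl₂ molecule, so n(Cl₂) = 0.03073 / 2 = 0.01536 mol.
V = nRT/P = (0.01536 × 8.314 × 315) / (101 × 10³ Pa) = 3.98 × 10⁻⁴ m³ = 0.398 L.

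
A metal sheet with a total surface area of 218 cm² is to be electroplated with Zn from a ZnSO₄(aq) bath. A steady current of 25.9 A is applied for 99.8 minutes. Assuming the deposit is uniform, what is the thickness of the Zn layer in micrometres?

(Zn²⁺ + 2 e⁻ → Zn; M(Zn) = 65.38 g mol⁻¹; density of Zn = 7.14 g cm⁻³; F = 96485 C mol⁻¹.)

338 μm

Q = I·t = 25.90 × 5988.0 = 155100 C; n(e⁻) = 1.607 mol.
n(Zn) = n(e⁻)/2 = 0.8037 mol, so m = 0.8037 × 65.38 = 52.55 g.
Volume = m/ρ = 52.55 / 7.14 = 7.359 cm³.
Thickness = V/A = 7.359 / 218 = 0.0338 cm = 338 μm.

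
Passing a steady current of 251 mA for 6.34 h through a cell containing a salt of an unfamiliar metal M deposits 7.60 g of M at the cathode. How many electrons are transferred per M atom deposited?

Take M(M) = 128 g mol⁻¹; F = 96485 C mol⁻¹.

Q = I·t = 0.2510 A × 22824 s = 5729 C, so n(e⁻) = 5729/96485 = 0.05938 mol.
n(M) deposited = 7.60 / 128 = 0.05938 mol.
Electrons per atom = n(e⁻)/n(M) = 0.05938 / 0.05938 = 1.00 ≈ 1, so the ion is M⁺.

1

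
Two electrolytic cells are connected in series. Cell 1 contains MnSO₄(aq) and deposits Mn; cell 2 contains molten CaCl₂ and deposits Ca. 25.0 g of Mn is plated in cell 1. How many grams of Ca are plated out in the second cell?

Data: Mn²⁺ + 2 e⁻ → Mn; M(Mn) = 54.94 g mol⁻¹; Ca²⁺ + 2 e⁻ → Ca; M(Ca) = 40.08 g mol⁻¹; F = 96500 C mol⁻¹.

18.2 g

n(Mn) = 25.0 / 54.94 = 0.4550 mol.
Since Mn²⁺ + 2 e⁻ → Mn, n(e⁻) passed = 2 × 0.4550 = 0.9101 mol.
Cells in series carry the same charge, so the same 0.9101 mol of electrons passes through cell 2.
Ca²⁺ + 2 e⁻ → Ca, so n(Ca) = 0.9101 / 2 = 0.4550 mol.
m(Ca) = 0.4550 × 40.08 = 18.2 g.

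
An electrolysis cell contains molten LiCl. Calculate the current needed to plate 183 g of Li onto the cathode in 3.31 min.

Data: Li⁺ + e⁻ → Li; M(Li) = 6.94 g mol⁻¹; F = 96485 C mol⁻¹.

n(Li) = 183 / 6.94 = 26.37 mol.
n(e⁻) = 1 × 26.37 = 26.37 mol.
Q = n(e⁻)·F = 26.37 × 96485 = 2544000 C.
I = Q/t = 2544000 / 198.60 s = 12800 A.

12800 A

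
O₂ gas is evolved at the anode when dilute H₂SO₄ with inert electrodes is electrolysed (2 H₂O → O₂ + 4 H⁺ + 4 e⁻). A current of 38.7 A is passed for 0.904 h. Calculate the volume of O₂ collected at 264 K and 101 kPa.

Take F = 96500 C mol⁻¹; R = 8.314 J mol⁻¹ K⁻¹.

7.09 L

Q = I·t = 38.70 A × 3254.4 s = 125900 C.
n(e⁻) = Q/F = 125900 / 96500 = 1.305 mol.
4 electrons are transferred per O₂ molecule, so n(O₂) = 1.305 / 4 = 0.3263 mol.
V = nRT/P = (0.3263 × 8.314 × 264) / (101 × 10³ Pa) = 0.00709 m³ = 7.09 L.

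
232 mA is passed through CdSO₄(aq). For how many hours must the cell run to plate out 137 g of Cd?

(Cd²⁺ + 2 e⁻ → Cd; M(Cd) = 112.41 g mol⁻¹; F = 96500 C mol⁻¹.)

282 h

n(Cd) = m/M = 137 / 112.41 = 1.219 mol.
Each Cd atom requires 2 electrons, so n(e⁻) = 2 × 1.219 = 2.438 mol.
Q = n(e⁻)·F = 2.438 × 96500 = 235200 C.
t = Q/I = 235200 / 0.2320 A = 1014000 s = 282 h.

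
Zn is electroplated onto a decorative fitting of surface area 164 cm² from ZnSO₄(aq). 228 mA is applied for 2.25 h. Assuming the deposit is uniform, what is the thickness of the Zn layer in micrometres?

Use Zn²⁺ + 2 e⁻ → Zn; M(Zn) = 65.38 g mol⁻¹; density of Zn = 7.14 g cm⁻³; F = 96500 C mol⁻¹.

5.34 μm

Q = I·t = 0.2280 × 8100.0 = 1847 C; n(e⁻) = 0.01914 mol.
n(Zn) = n(e⁻)/2 = 0.009569 mol, so m = 0.009569 × 65.38 = 0.6256 g.
Volume = m/ρ = 0.6256 / 7.14 = 0.08762 cm³.
Thickness = V/A = 0.08762 / 164 = 5.34 × 10⁻⁴ cm = 5.34 μm.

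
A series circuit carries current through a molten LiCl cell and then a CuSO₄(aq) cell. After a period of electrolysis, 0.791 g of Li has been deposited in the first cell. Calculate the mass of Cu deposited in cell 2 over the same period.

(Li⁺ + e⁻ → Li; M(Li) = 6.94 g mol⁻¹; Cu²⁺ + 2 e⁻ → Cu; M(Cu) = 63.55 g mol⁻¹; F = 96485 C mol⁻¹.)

3.62 g

n(Li) = 0.791 / 6.94 = 0.1140 mol.
Since Li⁺ + e⁻ → Li, n(e⁻) passed = 1 × 0.1140 = 0.1140 mol.
Cells in series carry the same charge, so the same 0.1140 mol of electrons passes through cell 2.
Cu²⁺ + 2 e⁻ → Cu, so n(Cu) = 0.1140 / 2 = 0.05699 mol.
m(Cu) = 0.05699 × 63.55 = 3.62 g.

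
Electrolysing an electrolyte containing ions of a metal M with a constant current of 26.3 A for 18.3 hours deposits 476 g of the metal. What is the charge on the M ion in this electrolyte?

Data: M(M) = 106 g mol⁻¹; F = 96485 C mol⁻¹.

+4

Q = I·t = 26.30 A × 65880 s = 1733000 C, so n(e⁻) = 1733000/96485 = 17.96 mol.
n(M) deposited = 476 / 106 = 4.491 mol.
Electrons per atom = n(e⁻)/n(M) = 17.96 / 4.491 = 4.00 ≈ 4, so the ion is M⁴⁺.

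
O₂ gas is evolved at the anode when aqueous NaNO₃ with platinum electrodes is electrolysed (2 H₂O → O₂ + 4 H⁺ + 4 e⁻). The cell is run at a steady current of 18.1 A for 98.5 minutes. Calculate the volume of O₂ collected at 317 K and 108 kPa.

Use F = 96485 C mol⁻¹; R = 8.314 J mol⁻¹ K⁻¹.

6.76 L

Q = I·t = 18.10 A × 5910.0 s = 107000 C.
n(e⁻) = Q/F = 107000 / 96485 = 1.109 mol.
4 electrons are transferred per O₂ molecule, so n(O₂) = 1.109 / 4 = 0.2772 mol.
V = nRT/P = (0.2772 × 8.314 × 317) / (108 × 10³ Pa) = 0.00676 m³ = 6.76 L.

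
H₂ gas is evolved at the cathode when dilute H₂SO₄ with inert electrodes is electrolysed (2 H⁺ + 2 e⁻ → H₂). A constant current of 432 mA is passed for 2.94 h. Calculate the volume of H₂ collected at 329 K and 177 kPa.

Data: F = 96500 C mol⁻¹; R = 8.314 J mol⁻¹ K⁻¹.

0.366 L

Q = I·t = 0.4320 A × 10584 s = 4572 C.
n(e⁻) = Q/F = 4572 / 96500 = 0.04738 mol.
2 electrons are transferred per H₂ molecule, so n(H₂) = 0.04738 / 2 = 0.02369 mol.
V = nRT/P = (0.02369 × 8.314 × 329) / (177 × 10³ Pa) = 3.66 × 10⁻⁴ m³ = 0.366 L.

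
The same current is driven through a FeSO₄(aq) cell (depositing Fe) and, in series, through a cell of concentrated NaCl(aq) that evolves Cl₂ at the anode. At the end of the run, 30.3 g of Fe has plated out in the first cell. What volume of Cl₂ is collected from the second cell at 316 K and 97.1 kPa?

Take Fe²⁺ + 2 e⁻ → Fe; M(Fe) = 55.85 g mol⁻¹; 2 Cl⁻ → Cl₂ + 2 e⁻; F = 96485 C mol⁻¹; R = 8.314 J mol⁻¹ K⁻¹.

14.7 L

n(Fe) = 30.3 / 55.85 = 0.5425 mol, so n(e⁻) = 2 × 0.5425 = 1.085 mol.
The cells are in series, so the same 1.085 mol of electrons passes through the second cell.
2 Cl⁻ → Cl₂ + 2 e⁻ — 2 mol e⁻ per mol Cl₂, so n(Cl₂) = 1.085/2 = 0.5425 mol.
V = nRT/P = (0.5425 × 8.314 × 316) / (97.1 × 10³) = 0.0147 m³ = 14.7 L.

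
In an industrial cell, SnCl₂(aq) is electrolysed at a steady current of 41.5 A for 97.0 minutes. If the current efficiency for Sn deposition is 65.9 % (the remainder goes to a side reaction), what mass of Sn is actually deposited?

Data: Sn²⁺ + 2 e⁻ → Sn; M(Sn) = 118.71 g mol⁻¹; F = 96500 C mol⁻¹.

Q = I·t = 41.50 × 5820.0 = 241500 C.
n(e⁻) = 241500/96500 = 2.503 mol; theoretically n(Sn) = 2.503/2 = 1.251 mol, m_theo = 148.6 g.
At 65.9 % efficiency, m_actual = 0.659 × 148.6 = 97.9 g.

97.9 g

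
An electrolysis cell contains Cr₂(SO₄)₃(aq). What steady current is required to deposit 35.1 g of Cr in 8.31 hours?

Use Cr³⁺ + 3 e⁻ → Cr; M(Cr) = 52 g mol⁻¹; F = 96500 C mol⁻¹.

n(Cr) = 35.1 / 52 = 0.6750 mol.
n(e⁻) = 3 × 0.6750 = 2.025 mol.
Q = n(e⁻)·F = 2.025 × 96500 = 195400 C.
I = Q/t = 195400 / 29916 s = 6.53 A.

6.53 A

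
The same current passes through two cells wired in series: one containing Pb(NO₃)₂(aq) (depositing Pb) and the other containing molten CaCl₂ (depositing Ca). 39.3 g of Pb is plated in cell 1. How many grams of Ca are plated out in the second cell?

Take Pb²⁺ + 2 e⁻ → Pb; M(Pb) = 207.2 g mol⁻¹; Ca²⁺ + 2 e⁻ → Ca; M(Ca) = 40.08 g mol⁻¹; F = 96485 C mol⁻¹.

n(Pb) = 39.3 / 207.2 = 0.1897 mol.
Since Pb²⁺ + 2 e⁻ → Pb, n(e⁻) passed = 2 × 0.1897 = 0.3793 mol.
Cells in series carry the same charge, so the same 0.3793 mol of electrons passes through cell 2.
Ca²⁺ + 2 e⁻ → Ca, so n(Ca) = 0.3793 / 2 = 0.1897 mol.
m(Ca) = 0.1897 × 40.08 = 7.60 g.

7.60 g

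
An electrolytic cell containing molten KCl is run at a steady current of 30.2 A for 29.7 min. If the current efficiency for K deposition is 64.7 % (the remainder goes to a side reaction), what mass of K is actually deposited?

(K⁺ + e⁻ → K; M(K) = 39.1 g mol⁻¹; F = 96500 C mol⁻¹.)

Q = I·t = 30.20 × 1782.0 = 53820 C.
n(e⁻) = 53820/96500 = 0.5577 mol; theoretically n(K) = 0.5577/1 = 0.5577 mol, m_theo = 21.81 g.
At 64.7 % efficiency, m_actual = 0.647 × 21.81 = 14.1 g.

14.1 g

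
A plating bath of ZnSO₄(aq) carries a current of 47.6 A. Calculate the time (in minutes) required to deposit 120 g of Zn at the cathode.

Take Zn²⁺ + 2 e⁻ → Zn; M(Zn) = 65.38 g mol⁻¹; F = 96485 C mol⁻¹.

124 min

n(Zn) = m/M = 120 / 65.38 = 1.835 mol.
Each Zn atom requires 2 electrons, so n(e⁻) = 2 × 1.835 = 3.671 mol.
Q = n(e⁻)·F = 3.671 × 96485 = 354200 C.
t = Q/I = 354200 / 47.60 A = 7441 s = 124 min.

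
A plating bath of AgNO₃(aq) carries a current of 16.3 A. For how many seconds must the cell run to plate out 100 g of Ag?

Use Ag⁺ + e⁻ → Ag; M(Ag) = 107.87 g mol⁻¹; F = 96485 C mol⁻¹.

n(Ag) = m/M = 100 / 107.87 = 0.9270 mol.
Each Ag atom requires 1 electron, so n(e⁻) = 1 × 0.9270 = 0.9270 mol.
Q = n(e⁻)·F = 0.9270 × 96485 = 89450 C.
t = Q/I = 89450 / 16.30 A = 5487 s.

5490 s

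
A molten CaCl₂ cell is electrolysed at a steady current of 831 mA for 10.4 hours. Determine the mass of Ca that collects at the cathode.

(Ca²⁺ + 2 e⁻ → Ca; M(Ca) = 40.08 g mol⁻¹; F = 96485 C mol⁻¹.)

6.46 g

Q = I·t = 0.8310 A × 37440 s = 31110 C.
n(e⁻) = Q/F = 31110 / 96485 = 0.3225 mol.
Ca²⁺ + 2 e⁻ → Ca, so n(Ca) = n(e⁻)/2 = 0.1612 mol.
m = n·M = 0.1612 × 40.08 = 6.46 g.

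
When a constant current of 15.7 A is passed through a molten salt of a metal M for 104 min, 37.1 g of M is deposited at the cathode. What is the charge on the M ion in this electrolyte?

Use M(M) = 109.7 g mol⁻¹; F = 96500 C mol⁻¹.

Q = I·t = 15.70 A × 6240.0 s = 97970 C, so n(e⁻) = 97970/96500 = 1.015 mol.
n(M) deposited = 37.1 / 109.7 = 0.3382 mol.
Electrons per atom = n(e⁻)/n(M) = 1.015 / 0.3382 = 3.00 ≈ 3, so the ion is M³⁺.

+3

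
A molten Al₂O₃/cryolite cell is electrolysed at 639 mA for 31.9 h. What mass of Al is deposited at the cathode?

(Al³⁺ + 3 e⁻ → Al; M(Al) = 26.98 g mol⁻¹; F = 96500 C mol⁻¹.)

Q = I·t = 0.6390 A × 114840 s = 73380 C.
n(e⁻) = Q/F = 73380 / 96500 = 0.7604 mol.
Al³⁺ + 3 e⁻ → Al, so n(Al) = n(e⁻)/3 = 0.2535 mol.
m = n·M = 0.2535 × 26.98 = 6.84 g.

6.84 g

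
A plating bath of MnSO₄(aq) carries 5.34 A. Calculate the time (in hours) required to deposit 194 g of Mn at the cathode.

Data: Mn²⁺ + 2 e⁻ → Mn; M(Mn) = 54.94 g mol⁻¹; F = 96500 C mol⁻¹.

35.5 h

n(Mn) = m/M = 194 / 54.94 = 3.531 mol.
Each Mn atom requires 2 electrons, so n(e⁻) = 2 × 3.531 = 7.062 mol.
Q = n(e⁻)·F = 7.062 × 96500 = 681500 C.
t = Q/I = 681500 / 5.340 A = 127600 s = 35.5 h.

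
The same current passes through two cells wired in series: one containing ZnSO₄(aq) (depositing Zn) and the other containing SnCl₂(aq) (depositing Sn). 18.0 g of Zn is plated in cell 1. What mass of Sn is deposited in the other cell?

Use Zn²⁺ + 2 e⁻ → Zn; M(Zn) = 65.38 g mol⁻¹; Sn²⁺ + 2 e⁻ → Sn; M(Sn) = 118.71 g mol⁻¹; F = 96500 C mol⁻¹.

32.7 g

n(Zn) = 18.0 / 65.38 = 0.2753 mol.
Since Zn²⁺ + 2 e⁻ → Zn, n(e⁻) passed = 2 × 0.2753 = 0.5506 mol.
Cells in series carry the same charge, so the same 0.5506 mol of electrons passes through cell 2.
Sn²⁺ + 2 e⁻ → Sn, so n(Sn) = 0.5506 / 2 = 0.2753 mol.
m(Sn) = 0.2753 × 118.71 = 32.7 g.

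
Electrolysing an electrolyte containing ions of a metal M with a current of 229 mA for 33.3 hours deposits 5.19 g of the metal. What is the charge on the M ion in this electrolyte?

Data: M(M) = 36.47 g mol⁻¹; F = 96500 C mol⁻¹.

Q = I·t = 0.2290 A × 119880 s = 27450 C, so n(e⁻) = 27450/96500 = 0.2845 mol.
n(M) deposited = 5.19 / 36.47 = 0.1423 mol.
Electrons per atom = n(e⁻)/n(M) = 0.2845 / 0.1423 = 2.00 ≈ 2, so the ion is M²⁺.

+2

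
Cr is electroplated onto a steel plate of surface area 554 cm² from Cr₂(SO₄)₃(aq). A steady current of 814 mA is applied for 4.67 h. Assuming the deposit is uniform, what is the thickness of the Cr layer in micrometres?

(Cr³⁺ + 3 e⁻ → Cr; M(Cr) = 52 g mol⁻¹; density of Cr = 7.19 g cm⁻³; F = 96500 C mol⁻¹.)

Q = I·t = 0.8140 × 16812 = 13680 C; n(e⁻) = 0.1418 mol.
n(Cr) = n(e⁻)/3 = 0.04727 mol, so m = 0.04727 × 52 = 2.458 g.
Volume = m/ρ = 2.458 / 7.19 = 0.3419 cm³.
Thickness = V/A = 0.3419 / 554 = 6.17 × 10⁻⁴ cm = 6.17 μm.

6.17 μm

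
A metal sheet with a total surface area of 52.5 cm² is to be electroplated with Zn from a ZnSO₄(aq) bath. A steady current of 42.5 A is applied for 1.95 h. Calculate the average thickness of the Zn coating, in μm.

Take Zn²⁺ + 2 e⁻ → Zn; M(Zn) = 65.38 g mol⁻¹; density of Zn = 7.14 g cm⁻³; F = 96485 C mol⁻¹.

Q = I·t = 42.50 × 7020.0 = 298400 C; n(e⁻) = 3.092 mol.
n(Zn) = n(e⁻)/2 = 1.546 mol, so m = 1.546 × 65.38 = 101.1 g.
Volume = m/ρ = 101.1 / 7.14 = 14.16 cm³.
Thickness = V/A = 14.16 / 52.5 = 0.270 cm = 2700 μm.

2700 μm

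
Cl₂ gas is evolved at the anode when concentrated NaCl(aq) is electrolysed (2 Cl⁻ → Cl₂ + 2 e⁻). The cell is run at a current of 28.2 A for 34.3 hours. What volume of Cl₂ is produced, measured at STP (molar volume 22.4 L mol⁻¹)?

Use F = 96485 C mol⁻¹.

404 L

Q = I·t = 28.20 A × 123480 s = 3482000 C.
n(e⁻) = Q/F = 3482000 / 96485 = 36.09 mol.
2 electrons are transferred per Cl₂ molecule, so n(Cl₂) = 36.09 / 2 = 18.04 mol.
V = n × V_m = 18.04 × 22.4 = 404 L.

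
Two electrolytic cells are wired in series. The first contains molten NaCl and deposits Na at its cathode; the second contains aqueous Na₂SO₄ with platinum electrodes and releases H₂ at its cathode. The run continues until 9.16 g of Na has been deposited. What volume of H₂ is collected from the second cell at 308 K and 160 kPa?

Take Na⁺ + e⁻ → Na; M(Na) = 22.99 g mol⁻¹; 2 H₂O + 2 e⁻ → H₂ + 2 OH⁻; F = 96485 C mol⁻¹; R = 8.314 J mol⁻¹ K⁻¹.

n(Na) = 9.16 / 22.99 = 0.3984 mol, so n(e⁻) = 1 × 0.3984 = 0.3984 mol.
The cells are in series, so the same 0.3984 mol of electrons passes through the second cell.
2 H₂O + 2 e⁻ → H₂ + 2 OH⁻ — 2 mol e⁻ per mol H₂, so n(H₂) = 0.3984/2 = 0.1992 mol.
V = nRT/P = (0.1992 × 8.314 × 308) / (160 × 10³) = 0.00319 m³ = 3.19 L.

3.19 L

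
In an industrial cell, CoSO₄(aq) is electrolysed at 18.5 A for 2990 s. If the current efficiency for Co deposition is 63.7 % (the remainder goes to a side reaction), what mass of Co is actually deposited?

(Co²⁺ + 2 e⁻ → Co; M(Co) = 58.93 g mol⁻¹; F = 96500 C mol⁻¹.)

Q = I·t = 18.50 × 2990.0 = 55320 C.
n(e⁻) = 55320/96500 = 0.5732 mol; theoretically n(Co) = 0.5732/2 = 0.2866 mol, m_theo = 16.89 g.
At 63.7 % efficiency, m_actual = 0.637 × 16.89 = 10.8 g.

10.8 g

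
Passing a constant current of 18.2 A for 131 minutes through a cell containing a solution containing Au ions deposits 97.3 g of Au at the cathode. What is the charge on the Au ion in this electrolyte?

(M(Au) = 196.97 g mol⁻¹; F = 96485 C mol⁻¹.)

Q = I·t = 18.20 A × 7860.0 s = 143100 C, so n(e⁻) = 143100/96485 = 1.483 mol.
n(Au) deposited = 97.3 / 196.97 = 0.4940 mol.
Electrons per atom = n(e⁻)/n(Au) = 1.483 / 0.4940 = 3.00 ≈ 3, so the ion is Au³⁺.

+3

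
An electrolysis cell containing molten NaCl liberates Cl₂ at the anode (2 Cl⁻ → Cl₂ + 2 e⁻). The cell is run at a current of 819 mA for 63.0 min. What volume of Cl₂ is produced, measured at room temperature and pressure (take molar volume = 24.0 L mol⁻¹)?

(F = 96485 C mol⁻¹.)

0.385 L

Q = I·t = 0.8190 A × 3780.0 s = 3096 C.
n(e⁻) = Q/F = 3096 / 96485 = 0.03209 mol.
2 electrons are transferred per Cl₂ molecule, so n(Cl₂) = 0.03209 / 2 = 0.01604 mol.
V = n × V_m = 0.01604 × 24.0 = 0.385 L.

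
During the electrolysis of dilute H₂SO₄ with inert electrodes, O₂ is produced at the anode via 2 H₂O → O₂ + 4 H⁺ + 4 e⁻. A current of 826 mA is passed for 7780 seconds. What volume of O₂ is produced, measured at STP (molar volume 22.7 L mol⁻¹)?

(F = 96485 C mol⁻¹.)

0.378 L

Q = I·t = 0.8260 A × 7780.0 s = 6426 C.
n(e⁻) = Q/F = 6426 / 96485 = 0.06660 mol.
4 electrons are transferred per O₂ molecule, so n(O₂) = 0.06660 / 4 = 0.01665 mol.
V = n × V_m = 0.01665 × 22.7 = 0.378 L.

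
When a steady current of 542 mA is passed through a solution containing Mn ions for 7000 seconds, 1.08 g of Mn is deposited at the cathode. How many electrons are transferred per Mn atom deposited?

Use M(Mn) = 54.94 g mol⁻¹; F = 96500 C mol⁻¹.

Q = I·t = 0.5420 A × 7000.0 s = 3794 C, so n(e⁻) = 3794/96500 = 0.03932 mol.
n(Mn) deposited = 1.08 / 54.94 = 0.01966 mol.
Electrons per atom = n(e⁻)/n(Mn) = 0.03932 / 0.01966 = 2.00 ≈ 2, so the ion is Mn²⁺.

2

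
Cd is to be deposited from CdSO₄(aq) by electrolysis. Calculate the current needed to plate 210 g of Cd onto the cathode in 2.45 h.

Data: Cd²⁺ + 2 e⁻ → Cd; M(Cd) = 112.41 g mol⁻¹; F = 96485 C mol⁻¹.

n(Cd) = 210 / 112.41 = 1.868 mol.
n(e⁻) = 2 × 1.868 = 3.736 mol.
Q = n(e⁻)·F = 3.736 × 96485 = 360500 C.
I = Q/t = 360500 / 8820.0 s = 40.9 A.

40.9 A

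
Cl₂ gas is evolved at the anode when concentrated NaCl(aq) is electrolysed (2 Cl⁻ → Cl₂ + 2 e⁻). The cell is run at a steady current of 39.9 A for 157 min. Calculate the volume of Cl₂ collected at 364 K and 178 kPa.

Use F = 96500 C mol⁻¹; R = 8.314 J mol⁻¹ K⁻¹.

33.1 L

Q = I·t = 39.90 A × 9420.0 s = 375900 C.
n(e⁻) = Q/F = 375900 / 96500 = 3.895 mol.
2 electrons are transferred per Cl₂ molecule, so n(Cl₂) = 3.895 / 2 = 1.947 mol.
V = nRT/P = (1.947 × 8.314 × 364) / (178 × 10³ Pa) = 0.0331 m³ = 33.1 L.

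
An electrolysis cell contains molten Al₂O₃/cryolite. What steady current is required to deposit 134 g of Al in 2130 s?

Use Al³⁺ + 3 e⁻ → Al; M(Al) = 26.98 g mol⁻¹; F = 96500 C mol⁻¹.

n(Al) = 134 / 26.98 = 4.967 mol.
n(e⁻) = 3 × 4.967 = 14.90 mol.
Q = n(e⁻)·F = 14.90 × 96500 = 1438000 C.
I = Q/t = 1438000 / 2130.0 s = 675 A.

675 A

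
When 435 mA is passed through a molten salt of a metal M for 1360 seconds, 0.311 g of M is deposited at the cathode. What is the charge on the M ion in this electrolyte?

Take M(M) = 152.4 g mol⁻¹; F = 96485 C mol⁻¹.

Q = I·t = 0.4350 A × 1360.0 s = 591.6 C, so n(e⁻) = 591.6/96485 = 0.006132 mol.
n(M) deposited = 0.311 / 152.4 = 0.002041 mol.
Electrons per atom = n(e⁻)/n(M) = 0.006132 / 0.002041 = 3.00 ≈ 3, so the ion is M³⁺.

+3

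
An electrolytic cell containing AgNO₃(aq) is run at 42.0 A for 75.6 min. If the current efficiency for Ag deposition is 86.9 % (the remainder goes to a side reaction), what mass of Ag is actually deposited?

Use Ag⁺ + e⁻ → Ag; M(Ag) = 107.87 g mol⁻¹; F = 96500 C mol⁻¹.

Q = I·t = 42.00 × 4536.0 = 190500 C.
n(e⁻) = 190500/96500 = 1.974 mol; theoretically n(Ag) = 1.974/1 = 1.974 mol, m_theo = 213.0 g.
At 86.9 % efficiency, m_actual = 0.869 × 213.0 = 185 g.

185 g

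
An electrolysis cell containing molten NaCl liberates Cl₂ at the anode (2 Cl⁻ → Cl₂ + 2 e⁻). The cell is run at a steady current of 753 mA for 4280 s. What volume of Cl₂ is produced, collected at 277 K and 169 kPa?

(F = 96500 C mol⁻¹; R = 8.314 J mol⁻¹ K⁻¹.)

Q = I·t = 0.7530 A × 4280.0 s = 3223 C.
n(e⁻) = Q/F = 3223 / 96500 = 0.03340 mol.
2 electrons are transferred per Cl₂ molecule, so n(Cl₂) = 0.03340 / 2 = 0.01670 mol.
V = nRT/P = (0.01670 × 8.314 × 277) / (169 × 10³ Pa) = 2.28 × 10⁻⁴ m³ = 0.228 L.

0.228 L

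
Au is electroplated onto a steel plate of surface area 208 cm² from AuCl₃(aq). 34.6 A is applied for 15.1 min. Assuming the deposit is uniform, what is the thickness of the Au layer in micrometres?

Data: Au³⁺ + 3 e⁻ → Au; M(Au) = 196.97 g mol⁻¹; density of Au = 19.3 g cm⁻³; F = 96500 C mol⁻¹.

53.1 μm

Q = I·t = 34.60 × 906.00 = 31350 C; n(e⁻) = 0.3248 mol.
n(Au) = n(e⁻)/3 = 0.1083 mol, so m = 0.1083 × 196.97 = 21.33 g.
Volume = m/ρ = 21.33 / 19.3 = 1.105 cm³.
Thickness = V/A = 1.105 / 208 = 0.00531 cm = 53.1 μm.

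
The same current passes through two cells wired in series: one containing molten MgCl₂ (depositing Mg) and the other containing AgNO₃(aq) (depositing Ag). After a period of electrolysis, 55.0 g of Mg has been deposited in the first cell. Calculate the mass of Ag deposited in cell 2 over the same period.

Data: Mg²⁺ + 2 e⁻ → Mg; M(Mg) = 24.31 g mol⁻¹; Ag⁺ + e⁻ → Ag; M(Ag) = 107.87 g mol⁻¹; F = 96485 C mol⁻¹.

n(Mg) = 55.0 / 24.31 = 2.262 mol.
Since Mg²⁺ + 2 e⁻ → Mg, n(e⁻) passed = 2 × 2.262 = 4.525 mol.
Cells in series carry the same charge, so the same 4.525 mol of electrons passes through cell 2.
Ag⁺ + e⁻ → Ag, so n(Ag) = 4.525 / 1 = 4.525 mol.
m(Ag) = 4.525 × 107.87 = 488 g.

488 g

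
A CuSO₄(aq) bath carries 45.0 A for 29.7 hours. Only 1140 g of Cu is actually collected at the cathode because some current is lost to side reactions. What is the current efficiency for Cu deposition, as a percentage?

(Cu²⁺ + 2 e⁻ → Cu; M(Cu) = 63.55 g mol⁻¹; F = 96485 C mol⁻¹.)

Q = I·t = 45.00 × 106920 = 4811000 C; n(e⁻) = 4811000/96485 = 49.87 mol.
Theoretical n(Cu) = n(e⁻)/2 = 24.93 mol, i.e. m_theo = 24.93 × 63.55 = 1585 g.
Efficiency = m_actual / m_theo = 1140 / 1585 = 71.9 %.

71.9 %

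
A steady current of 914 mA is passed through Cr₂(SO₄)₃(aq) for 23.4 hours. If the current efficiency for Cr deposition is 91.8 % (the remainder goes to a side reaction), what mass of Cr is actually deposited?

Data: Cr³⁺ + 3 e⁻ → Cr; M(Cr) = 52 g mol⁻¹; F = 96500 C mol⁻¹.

Q = I·t = 0.9140 × 84240 = 77000 C.
n(e⁻) = 77000/96500 = 0.7979 mol; theoretically n(Cr) = 0.7979/3 = 0.2660 mol, m_theo = 13.83 g.
At 91.8 % efficiency, m_actual = 0.918 × 13.83 = 12.7 g.

12.7 g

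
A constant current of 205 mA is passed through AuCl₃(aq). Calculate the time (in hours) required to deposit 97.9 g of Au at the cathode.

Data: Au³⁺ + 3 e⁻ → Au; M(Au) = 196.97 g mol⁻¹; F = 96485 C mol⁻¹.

n(Au) = m/M = 97.9 / 196.97 = 0.4970 mol.
Each Au atom requires 3 electrons, so n(e⁻) = 3 × 0.4970 = 1.491 mol.
Q = n(e⁻)·F = 1.491 × 96485 = 143900 C.
t = Q/I = 143900 / 0.2050 A = 701800 s = 195 h.

195 h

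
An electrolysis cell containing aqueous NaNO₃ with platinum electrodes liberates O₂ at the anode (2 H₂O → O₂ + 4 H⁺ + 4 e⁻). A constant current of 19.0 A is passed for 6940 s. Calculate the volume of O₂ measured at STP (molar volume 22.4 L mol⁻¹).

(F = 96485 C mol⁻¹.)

7.65 L

Q = I·t = 19.00 A × 6940.0 s = 131900 C.
n(e⁻) = Q/F = 131900 / 96485 = 1.367 mol.
4 electrons are transferred per O₂ molecule, so n(O₂) = 1.367 / 4 = 0.3417 mol.
V = n × V_m = 0.3417 × 22.4 = 7.65 L.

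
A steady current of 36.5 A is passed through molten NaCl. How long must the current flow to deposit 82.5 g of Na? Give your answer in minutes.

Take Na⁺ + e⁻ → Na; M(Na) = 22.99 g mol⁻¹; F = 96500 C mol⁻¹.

158 min

n(Na) = m/M = 82.5 / 22.99 = 3.589 mol.
Each Na atom requires 1 electron, so n(e⁻) = 1 × 3.589 = 3.589 mol.
Q = n(e⁻)·F = 3.589 × 96500 = 346300 C.
t = Q/I = 346300 / 36.50 A = 9487 s = 158 min.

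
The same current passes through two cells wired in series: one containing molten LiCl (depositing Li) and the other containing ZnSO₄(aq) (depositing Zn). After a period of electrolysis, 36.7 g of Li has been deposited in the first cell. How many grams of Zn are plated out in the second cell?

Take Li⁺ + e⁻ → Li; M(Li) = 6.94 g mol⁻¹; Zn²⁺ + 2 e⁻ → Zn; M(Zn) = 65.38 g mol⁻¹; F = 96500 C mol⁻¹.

173 g

n(Li) = 36.7 / 6.94 = 5.288 mol.
Since Li⁺ + e⁻ → Li, n(e⁻) passed = 1 × 5.288 = 5.288 mol.
Cells in series carry the same charge, so the same 5.288 mol of electrons passes through cell 2.
Zn²⁺ + 2 e⁻ → Zn, so n(Zn) = 5.288 / 2 = 2.644 mol.
m(Zn) = 2.644 × 65.38 = 173 g.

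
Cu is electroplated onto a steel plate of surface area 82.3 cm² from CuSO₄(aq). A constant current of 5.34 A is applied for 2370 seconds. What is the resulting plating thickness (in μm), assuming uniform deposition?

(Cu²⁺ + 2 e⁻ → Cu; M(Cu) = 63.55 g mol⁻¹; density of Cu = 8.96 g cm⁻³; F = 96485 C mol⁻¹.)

56.5 μm

Q = I·t = 5.340 × 2370.0 = 12660 C; n(e⁻) = 0.1312 mol.
n(Cu) = n(e⁻)/2 = 0.06558 mol, so m = 0.06558 × 63.55 = 4.168 g.
Volume = m/ρ = 4.168 / 8.96 = 0.4652 cm³.
Thickness = V/A = 0.4652 / 82.3 = 0.00565 cm = 56.5 μm.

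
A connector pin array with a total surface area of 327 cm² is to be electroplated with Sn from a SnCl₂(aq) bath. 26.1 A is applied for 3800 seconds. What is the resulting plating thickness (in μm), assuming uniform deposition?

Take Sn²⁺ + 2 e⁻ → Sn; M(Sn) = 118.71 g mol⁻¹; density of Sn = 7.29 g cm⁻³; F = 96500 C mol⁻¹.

Q = I·t = 26.10 × 3800.0 = 99180 C; n(e⁻) = 1.028 mol.
n(Sn) = n(e⁻)/2 = 0.5139 mol, so m = 0.5139 × 118.71 = 61.00 g.
Volume = m/ρ = 61.00 / 7.29 = 8.368 cm³.
Thickness = V/A = 8.368 / 327 = 0.0256 cm = 256 μm.

256 μm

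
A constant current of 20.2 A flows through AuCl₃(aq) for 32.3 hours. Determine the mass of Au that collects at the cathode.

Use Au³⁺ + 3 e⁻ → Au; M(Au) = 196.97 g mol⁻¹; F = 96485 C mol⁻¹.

Q = I·t = 20.20 A × 116280 s = 2349000 C.
n(e⁻) = Q/F = 2349000 / 96485 = 24.34 mol.
Au³⁺ + 3 e⁻ → Au, so n(Au) = n(e⁻)/3 = 8.115 mol.
m = n·M = 8.115 × 196.97 = 1600 g.

1600 g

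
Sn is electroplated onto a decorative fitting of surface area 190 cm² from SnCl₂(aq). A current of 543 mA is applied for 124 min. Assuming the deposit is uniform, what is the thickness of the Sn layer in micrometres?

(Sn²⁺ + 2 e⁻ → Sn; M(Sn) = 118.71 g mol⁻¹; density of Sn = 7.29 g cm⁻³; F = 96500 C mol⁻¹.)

17.9 μm

Q = I·t = 0.5430 × 7440.0 = 4040 C; n(e⁻) = 0.04186 mol.
n(Sn) = n(e⁻)/2 = 0.02093 mol, so m = 0.02093 × 118.71 = 2.485 g.
Volume = m/ρ = 2.485 / 7.29 = 0.3409 cm³.
Thickness = V/A = 0.3409 / 190 = 0.00179 cm = 17.9 μm.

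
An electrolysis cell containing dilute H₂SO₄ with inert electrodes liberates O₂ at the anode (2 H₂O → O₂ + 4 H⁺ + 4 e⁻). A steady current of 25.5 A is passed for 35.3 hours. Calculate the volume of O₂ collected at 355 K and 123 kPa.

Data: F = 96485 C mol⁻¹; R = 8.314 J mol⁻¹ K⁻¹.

Q = I·t = 25.50 A × 127080 s = 3241000 C.
n(e⁻) = Q/F = 3241000 / 96485 = 33.59 mol.
4 electrons are transferred per O₂ molecule, so n(O₂) = 33.59 / 4 = 8.396 mol.
V = nRT/P = (8.396 × 8.314 × 355) / (123 × 10³ Pa) = 0.201 m³ = 201 L.

201 L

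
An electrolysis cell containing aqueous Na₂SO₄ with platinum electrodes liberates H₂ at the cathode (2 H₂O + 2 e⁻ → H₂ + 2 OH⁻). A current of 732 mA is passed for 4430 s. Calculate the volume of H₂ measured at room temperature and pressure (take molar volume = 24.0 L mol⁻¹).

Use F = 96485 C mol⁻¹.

0.403 L

Q = I·t = 0.7320 A × 4430.0 s = 3243 C.
n(e⁻) = Q/F = 3243 / 96485 = 0.03361 mol.
2 electrons are transferred per H₂ molecule, so n(H₂) = 0.03361 / 2 = 0.01680 mol.
V = n × V_m = 0.01680 × 24.0 = 0.403 L.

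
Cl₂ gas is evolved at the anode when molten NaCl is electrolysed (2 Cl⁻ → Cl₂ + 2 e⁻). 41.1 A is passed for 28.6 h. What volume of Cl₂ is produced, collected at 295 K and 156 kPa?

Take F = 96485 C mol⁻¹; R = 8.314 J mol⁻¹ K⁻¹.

345 L

Q = I·t = 41.10 A × 102960 s = 4232000 C.
n(e⁻) = Q/F = 4232000 / 96485 = 43.86 mol.
2 electrons are transferred per Cl₂ molecule, so n(Cl₂) = 43.86 / 2 = 21.93 mol.
V = nRT/P = (21.93 × 8.314 × 295) / (156 × 10³ Pa) = 0.345 m³ = 345 L.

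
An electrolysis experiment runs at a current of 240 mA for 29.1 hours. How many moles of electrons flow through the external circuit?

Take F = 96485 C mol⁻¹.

Q = I·t = 0.2400 A × 104760 s = 25140 C.
n(e⁻) = Q/F = 25140 / 96485 = 0.261 mol.

0.261 mol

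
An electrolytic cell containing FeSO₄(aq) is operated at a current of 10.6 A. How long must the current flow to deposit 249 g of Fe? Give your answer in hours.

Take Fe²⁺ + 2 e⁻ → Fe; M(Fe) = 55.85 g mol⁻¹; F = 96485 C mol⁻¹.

22.5 h

n(Fe) = m/M = 249 / 55.85 = 4.458 mol.
Each Fe atom requires 2 electrons, so n(e⁻) = 2 × 4.458 = 8.917 mol.
Q = n(e⁻)·F = 8.917 × 96485 = 860300 C.
t = Q/I = 860300 / 10.60 A = 81160 s = 22.5 h.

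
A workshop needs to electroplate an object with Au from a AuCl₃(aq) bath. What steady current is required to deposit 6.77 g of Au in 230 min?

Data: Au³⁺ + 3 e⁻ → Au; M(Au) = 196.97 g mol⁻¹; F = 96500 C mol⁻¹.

n(Au) = 6.77 / 196.97 = 0.03437 mol.
n(e⁻) = 3 × 0.03437 = 0.1031 mol.
Q = n(e⁻)·F = 0.1031 × 96500 = 9950 C.
I = Q/t = 9950 / 13800 s = 0.721 A.

0.721 A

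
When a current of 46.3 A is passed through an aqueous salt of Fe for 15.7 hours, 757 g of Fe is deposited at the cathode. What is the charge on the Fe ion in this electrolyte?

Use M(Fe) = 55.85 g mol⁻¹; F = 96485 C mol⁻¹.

+2

Q = I·t = 46.30 A × 56520 s = 2617000 C, so n(e⁻) = 2617000/96485 = 27.12 mol.
n(Fe) deposited = 757 / 55.85 = 13.55 mol.
Electrons per atom = n(e⁻)/n(Fe) = 27.12 / 13.55 = 2.00 ≈ 2, so the ion is Fe²⁺.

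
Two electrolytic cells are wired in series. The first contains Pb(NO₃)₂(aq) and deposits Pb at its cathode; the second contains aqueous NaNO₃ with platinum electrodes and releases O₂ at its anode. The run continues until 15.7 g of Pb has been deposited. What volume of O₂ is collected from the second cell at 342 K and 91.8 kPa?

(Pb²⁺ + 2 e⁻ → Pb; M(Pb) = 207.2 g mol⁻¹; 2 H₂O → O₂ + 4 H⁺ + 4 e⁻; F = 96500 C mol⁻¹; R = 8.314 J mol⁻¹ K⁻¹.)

1.17 L

n(Pb) = 15.7 / 207.2 = 0.07577 mol, so n(e⁻) = 2 × 0.07577 = 0.1515 mol.
The cells are in series, so the same 0.1515 mol of electrons passes through the second cell.
2 H₂O → O₂ + 4 H⁺ + 4 e⁻ — 4 mol e⁻ per mol O₂, so n(O₂) = 0.1515/4 = 0.03789 mol.
V = nRT/P = (0.03789 × 8.314 × 342) / (91.8 × 10³) = 0.00117 m³ = 1.17 L.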